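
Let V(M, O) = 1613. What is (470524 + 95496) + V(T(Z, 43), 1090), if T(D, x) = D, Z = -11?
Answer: 567633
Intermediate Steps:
(470524 + 95496) + V(T(Z, 43), 1090) = (470524 + 95496) + 1613 = 566020 + 1613 = 567633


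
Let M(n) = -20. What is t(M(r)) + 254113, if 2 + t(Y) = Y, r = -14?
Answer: 254091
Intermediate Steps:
t(Y) = -2 + Y
t(M(r)) + 254113 = (-2 - 20) + 254113 = -22 + 254113 = 254091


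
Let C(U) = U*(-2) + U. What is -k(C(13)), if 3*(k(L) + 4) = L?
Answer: 25/3 ≈ 8.3333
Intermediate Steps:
C(U) = -U (C(U) = -2*U + U = -U)
k(L) = -4 + L/3
-k(C(13)) = -(-4 + (-1*13)/3) = -(-4 + (⅓)*(-13)) = -(-4 - 13/3) = -1*(-25/3) = 25/3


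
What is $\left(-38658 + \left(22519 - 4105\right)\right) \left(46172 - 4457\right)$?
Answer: $-844478460$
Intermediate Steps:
$\left(-38658 + \left(22519 - 4105\right)\right) \left(46172 - 4457\right) = \left(-38658 + \left(22519 - 4105\right)\right) 41715 = \left(-38658 + 18414\right) 41715 = \left(-20244\right) 41715 = -844478460$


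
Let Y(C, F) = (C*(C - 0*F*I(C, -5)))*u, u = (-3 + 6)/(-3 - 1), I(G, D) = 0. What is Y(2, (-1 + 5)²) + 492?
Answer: 489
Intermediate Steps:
u = -¾ (u = 3/(-4) = 3*(-¼) = -¾ ≈ -0.75000)
Y(C, F) = -3*C²/4 (Y(C, F) = (C*(C - 0*F*0))*(-¾) = (C*(C - 0*0))*(-¾) = (C*(C - 1*0))*(-¾) = (C*(C + 0))*(-¾) = (C*C)*(-¾) = C²*(-¾) = -3*C²/4)
Y(2, (-1 + 5)²) + 492 = -¾*2² + 492 = -¾*4 + 492 = -3 + 492 = 489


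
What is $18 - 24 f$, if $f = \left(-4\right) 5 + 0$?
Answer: $498$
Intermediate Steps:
$f = -20$ ($f = -20 + 0 = -20$)
$18 - 24 f = 18 - -480 = 18 + 480 = 498$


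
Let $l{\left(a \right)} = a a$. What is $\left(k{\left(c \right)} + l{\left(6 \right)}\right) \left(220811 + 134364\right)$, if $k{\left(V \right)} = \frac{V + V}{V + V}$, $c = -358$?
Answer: $13141475$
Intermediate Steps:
$l{\left(a \right)} = a^{2}$
$k{\left(V \right)} = 1$ ($k{\left(V \right)} = \frac{2 V}{2 V} = 2 V \frac{1}{2 V} = 1$)
$\left(k{\left(c \right)} + l{\left(6 \right)}\right) \left(220811 + 134364\right) = \left(1 + 6^{2}\right) \left(220811 + 134364\right) = \left(1 + 36\right) 355175 = 37 \cdot 355175 = 13141475$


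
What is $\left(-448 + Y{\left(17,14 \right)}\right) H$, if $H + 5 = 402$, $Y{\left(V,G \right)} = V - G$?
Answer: $-176665$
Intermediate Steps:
$H = 397$ ($H = -5 + 402 = 397$)
$\left(-448 + Y{\left(17,14 \right)}\right) H = \left(-448 + \left(17 - 14\right)\right) 397 = \left(-448 + 3\right) 397 = \left(-445\right) 397 = -176665$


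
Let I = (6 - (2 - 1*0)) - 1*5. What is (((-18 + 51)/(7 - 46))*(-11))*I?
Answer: -121/13 ≈ -9.3077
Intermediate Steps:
I = -1 (I = (6 - (2 + 0)) - 5 = (6 - 1*2) - 5 = (6 - 2) - 5 = 4 - 5 = -1)
(((-18 + 51)/(7 - 46))*(-11))*I = (((-18 + 51)/(7 - 46))*(-11))*(-1) = ((33/(-39))*(-11))*(-1) = ((33*(-1/39))*(-11))*(-1) = -11/13*(-11)*(-1) = (121/13)*(-1) = -121/13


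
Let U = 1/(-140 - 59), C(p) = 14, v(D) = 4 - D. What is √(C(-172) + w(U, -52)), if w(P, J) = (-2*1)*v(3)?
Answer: 2*√3 ≈ 3.4641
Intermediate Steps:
U = -1/199 (U = 1/(-199) = -1/199 ≈ -0.0050251)
w(P, J) = -2 (w(P, J) = (-2*1)*(4 - 1*3) = -2*(4 - 3) = -2*1 = -2)
√(C(-172) + w(U, -52)) = √(14 - 2) = √12 = 2*√3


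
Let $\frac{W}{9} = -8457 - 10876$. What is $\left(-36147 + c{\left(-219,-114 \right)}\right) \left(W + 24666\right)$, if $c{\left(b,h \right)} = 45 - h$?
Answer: $5374124028$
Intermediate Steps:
$W = -173997$ ($W = 9 \left(-8457 - 10876\right) = 9 \left(-19333\right) = -173997$)
$\left(-36147 + c{\left(-219,-114 \right)}\right) \left(W + 24666\right) = \left(-36147 + \left(45 - -114\right)\right) \left(-173997 + 24666\right) = \left(-36147 + \left(45 + 114\right)\right) \left(-149331\right) = \left(-36147 + 159\right) \left(-149331\right) = \left(-35988\right) \left(-149331\right) = 5374124028$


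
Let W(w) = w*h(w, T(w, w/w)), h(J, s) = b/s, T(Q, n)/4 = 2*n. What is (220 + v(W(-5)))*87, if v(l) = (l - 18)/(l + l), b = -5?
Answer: 946647/50 ≈ 18933.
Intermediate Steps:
T(Q, n) = 8*n (T(Q, n) = 4*(2*n) = 8*n)
h(J, s) = -5/s
W(w) = -5*w/8 (W(w) = w*(-5/(8*(w/w))) = w*(-5/(8*1)) = w*(-5/8) = -5*w/8)
v(l) = (-18 + l)/(2*l) (v(l) = (-18 + l)/((2*l)) = (-18 + l)*(1/(2*l)) = (-18 + l)/(2*l))
(220 + v(W(-5)))*87 = (220 + (-18 - 5/8*(-5))/(2*((-5/8*(-5)))))*87 = (220 + (-18 + 25/8)/(2*(25/8)))*87 = (220 + (½)*(8/25)*(-119/8))*87 = (220 - 119/50)*87 = (10881/50)*87 = 946647/50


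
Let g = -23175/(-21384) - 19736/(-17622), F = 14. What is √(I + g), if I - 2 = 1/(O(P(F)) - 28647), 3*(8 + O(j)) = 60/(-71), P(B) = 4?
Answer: √96060288421854110046/4780319940 ≈ 2.0503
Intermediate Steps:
O(j) = -588/71 (O(j) = -8 + (60/(-71))/3 = -8 + (60*(-1/71))/3 = -8 + (⅓)*(-60/71) = -8 - 20/71 = -588/71)
g = 466007/211464 (g = -23175*(-1/21384) - 19736*(-1/17622) = 2575/2376 + 9868/8811 = 466007/211464 ≈ 2.2037)
I = 4068979/2034525 (I = 2 + 1/(-588/71 - 28647) = 2 + 1/(-2034525/71) = 2 - 71/2034525 = 4068979/2034525 ≈ 2.0000)
√(I + g) = √(4068979/2034525 + 466007/211464) = √(602848488977/143409598200) = √96060288421854110046/4780319940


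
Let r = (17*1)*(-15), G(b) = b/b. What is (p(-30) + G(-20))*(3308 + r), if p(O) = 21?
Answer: 67166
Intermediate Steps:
G(b) = 1
r = -255 (r = 17*(-15) = -255)
(p(-30) + G(-20))*(3308 + r) = (21 + 1)*(3308 - 255) = 22*3053 = 67166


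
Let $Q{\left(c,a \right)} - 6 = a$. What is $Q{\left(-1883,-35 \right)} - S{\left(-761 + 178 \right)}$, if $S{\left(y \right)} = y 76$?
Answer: $44279$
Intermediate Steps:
$Q{\left(c,a \right)} = 6 + a$
$S{\left(y \right)} = 76 y$
$Q{\left(-1883,-35 \right)} - S{\left(-761 + 178 \right)} = \left(6 - 35\right) - 76 \left(-761 + 178\right) = -29 - 76 \left(-583\right) = -29 - -44308 = -29 + 44308 = 44279$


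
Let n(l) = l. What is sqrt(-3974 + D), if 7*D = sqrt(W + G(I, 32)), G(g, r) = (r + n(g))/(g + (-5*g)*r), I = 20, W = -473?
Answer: sqrt(-123071700150 + 22260*I*sqrt(18684885))/5565 ≈ 0.024643 + 63.04*I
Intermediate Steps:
G(g, r) = (g + r)/(g - 5*g*r) (G(g, r) = (r + g)/(g + (-5*g)*r) = (g + r)/(g - 5*g*r))
D = 4*I*sqrt(18684885)/5565 (D = sqrt(-473 + (-1*20 - 1*32)/(20*(-1 + 5*32)))/7 = sqrt(-473 + (-20 - 32)/(20*(-1 + 160)))/7 = sqrt(-473 + (1/20)*(-52)/159)/7 = sqrt(-473 + (1/20)*(1/159)*(-52))/7 = sqrt(-473 - 13/795)/7 = sqrt(-376048/795)/7 = (4*I*sqrt(18684885)/795)/7 = 4*I*sqrt(18684885)/5565 ≈ 3.107*I)
sqrt(-3974 + D) = sqrt(-3974 + 4*I*sqrt(18684885)/5565)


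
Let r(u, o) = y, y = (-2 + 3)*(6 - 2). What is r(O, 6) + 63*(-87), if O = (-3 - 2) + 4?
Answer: -5477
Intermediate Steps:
y = 4 (y = 1*4 = 4)
O = -1 (O = -5 + 4 = -1)
r(u, o) = 4
r(O, 6) + 63*(-87) = 4 + 63*(-87) = 4 - 5481 = -5477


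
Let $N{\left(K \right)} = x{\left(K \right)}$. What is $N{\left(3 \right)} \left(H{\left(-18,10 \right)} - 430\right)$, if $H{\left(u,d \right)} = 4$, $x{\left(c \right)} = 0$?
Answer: $0$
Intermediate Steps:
$N{\left(K \right)} = 0$
$N{\left(3 \right)} \left(H{\left(-18,10 \right)} - 430\right) = 0 \left(4 - 430\right) = 0 \left(-426\right) = 0$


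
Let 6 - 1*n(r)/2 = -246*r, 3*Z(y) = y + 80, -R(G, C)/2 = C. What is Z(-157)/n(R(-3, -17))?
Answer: -77/50220 ≈ -0.0015333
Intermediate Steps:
R(G, C) = -2*C
Z(y) = 80/3 + y/3 (Z(y) = (y + 80)/3 = (80 + y)/3 = 80/3 + y/3)
n(r) = 12 + 492*r (n(r) = 12 - (-492)*r = 12 + 492*r)
Z(-157)/n(R(-3, -17)) = (80/3 + (1/3)*(-157))/(12 + 492*(-2*(-17))) = (80/3 - 157/3)/(12 + 492*34) = -77/(3*(12 + 16728)) = -77/3/16740 = -77/3*1/16740 = -77/50220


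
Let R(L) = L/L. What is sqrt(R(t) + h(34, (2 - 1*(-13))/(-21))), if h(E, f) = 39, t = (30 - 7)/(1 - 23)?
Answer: 2*sqrt(10) ≈ 6.3246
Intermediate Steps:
t = -23/22 (t = 23/(-22) = 23*(-1/22) = -23/22 ≈ -1.0455)
R(L) = 1
sqrt(R(t) + h(34, (2 - 1*(-13))/(-21))) = sqrt(1 + 39) = sqrt(40) = 2*sqrt(10)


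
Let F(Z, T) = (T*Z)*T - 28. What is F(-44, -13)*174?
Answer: -1298736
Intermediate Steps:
F(Z, T) = -28 + Z*T² (F(Z, T) = Z*T² - 28 = -28 + Z*T²)
F(-44, -13)*174 = (-28 - 44*(-13)²)*174 = (-28 - 44*169)*174 = (-28 - 7436)*174 = -7464*174 = -1298736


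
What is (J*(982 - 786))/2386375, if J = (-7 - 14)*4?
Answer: -16464/2386375 ≈ -0.0068992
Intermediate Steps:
J = -84 (J = -21*4 = -84)
(J*(982 - 786))/2386375 = -84*(982 - 786)/2386375 = -84*196*(1/2386375) = -16464*1/2386375 = -16464/2386375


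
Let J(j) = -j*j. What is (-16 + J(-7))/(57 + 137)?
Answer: -65/194 ≈ -0.33505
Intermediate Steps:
J(j) = -j²
(-16 + J(-7))/(57 + 137) = (-16 - 1*(-7)²)/(57 + 137) = (-16 - 1*49)/194 = (-16 - 49)*(1/194) = -65*1/194 = -65/194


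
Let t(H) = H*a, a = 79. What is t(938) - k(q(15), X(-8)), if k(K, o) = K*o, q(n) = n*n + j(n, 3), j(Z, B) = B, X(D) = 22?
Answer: 69086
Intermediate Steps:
q(n) = 3 + n² (q(n) = n*n + 3 = n² + 3 = 3 + n²)
t(H) = 79*H (t(H) = H*79 = 79*H)
t(938) - k(q(15), X(-8)) = 79*938 - (3 + 15²)*22 = 74102 - (3 + 225)*22 = 74102 - 228*22 = 74102 - 1*5016 = 74102 - 5016 = 69086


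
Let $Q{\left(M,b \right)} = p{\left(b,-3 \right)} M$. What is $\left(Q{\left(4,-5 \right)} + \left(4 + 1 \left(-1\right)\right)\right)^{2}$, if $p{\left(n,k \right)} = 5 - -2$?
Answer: $961$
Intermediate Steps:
$p{\left(n,k \right)} = 7$ ($p{\left(n,k \right)} = 5 + 2 = 7$)
$Q{\left(M,b \right)} = 7 M$
$\left(Q{\left(4,-5 \right)} + \left(4 + 1 \left(-1\right)\right)\right)^{2} = \left(7 \cdot 4 + \left(4 + 1 \left(-1\right)\right)\right)^{2} = \left(28 + \left(4 - 1\right)\right)^{2} = \left(28 + 3\right)^{2} = 31^{2} = 961$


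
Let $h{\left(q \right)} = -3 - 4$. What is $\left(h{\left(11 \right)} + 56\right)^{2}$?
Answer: $2401$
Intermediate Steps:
$h{\left(q \right)} = -7$
$\left(h{\left(11 \right)} + 56\right)^{2} = \left(-7 + 56\right)^{2} = 49^{2} = 2401$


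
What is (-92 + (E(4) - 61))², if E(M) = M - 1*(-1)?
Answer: 21904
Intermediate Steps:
E(M) = 1 + M (E(M) = M + 1 = 1 + M)
(-92 + (E(4) - 61))² = (-92 + ((1 + 4) - 61))² = (-92 + (5 - 61))² = (-92 - 56)² = (-148)² = 21904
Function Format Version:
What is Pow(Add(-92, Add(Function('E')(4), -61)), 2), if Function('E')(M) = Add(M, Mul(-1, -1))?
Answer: 21904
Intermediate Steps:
Function('E')(M) = Add(1, M) (Function('E')(M) = Add(M, 1) = Add(1, M))
Pow(Add(-92, Add(Function('E')(4), -61)), 2) = Pow(Add(-92, Add(Add(1, 4), -61)), 2) = Pow(Add(-92, Add(5, -61)), 2) = Pow(Add(-92, -56), 2) = Pow(-148, 2) = 21904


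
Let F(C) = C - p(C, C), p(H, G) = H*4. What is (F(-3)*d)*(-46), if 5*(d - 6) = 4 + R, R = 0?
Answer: -14076/5 ≈ -2815.2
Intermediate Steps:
p(H, G) = 4*H
F(C) = -3*C (F(C) = C - 4*C = -3*C)
d = 34/5 (d = 6 + (4 + 0)/5 = 6 + (1/5)*4 = 6 + 4/5 = 34/5 ≈ 6.8000)
(F(-3)*d)*(-46) = (-3*(-3)*(34/5))*(-46) = (9*(34/5))*(-46) = (306/5)*(-46) = -14076/5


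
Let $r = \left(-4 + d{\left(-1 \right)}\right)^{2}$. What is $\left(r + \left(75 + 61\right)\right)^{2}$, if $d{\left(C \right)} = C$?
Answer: $25921$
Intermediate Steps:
$r = 25$ ($r = \left(-4 - 1\right)^{2} = \left(-5\right)^{2} = 25$)
$\left(r + \left(75 + 61\right)\right)^{2} = \left(25 + \left(75 + 61\right)\right)^{2} = \left(25 + 136\right)^{2} = 161^{2} = 25921$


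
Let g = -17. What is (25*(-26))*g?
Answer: 11050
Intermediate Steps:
(25*(-26))*g = (25*(-26))*(-17) = -650*(-17) = 11050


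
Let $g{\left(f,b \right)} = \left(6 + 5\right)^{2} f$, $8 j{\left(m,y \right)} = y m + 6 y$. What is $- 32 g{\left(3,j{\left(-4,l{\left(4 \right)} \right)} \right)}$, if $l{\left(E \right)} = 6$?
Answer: $-11616$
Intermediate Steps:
$j{\left(m,y \right)} = \frac{3 y}{4} + \frac{m y}{8}$ ($j{\left(m,y \right)} = \frac{y m + 6 y}{8} = \frac{m y + 6 y}{8} = \frac{6 y + m y}{8} = \frac{3 y}{4} + \frac{m y}{8}$)
$g{\left(f,b \right)} = 121 f$ ($g{\left(f,b \right)} = 11^{2} f = 121 f$)
$- 32 g{\left(3,j{\left(-4,l{\left(4 \right)} \right)} \right)} = - 32 \cdot 121 \cdot 3 = \left(-32\right) 363 = -11616$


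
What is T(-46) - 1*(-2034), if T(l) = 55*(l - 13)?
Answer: -1211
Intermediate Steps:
T(l) = -715 + 55*l (T(l) = 55*(-13 + l) = -715 + 55*l)
T(-46) - 1*(-2034) = (-715 + 55*(-46)) - 1*(-2034) = (-715 - 2530) + 2034 = -3245 + 2034 = -1211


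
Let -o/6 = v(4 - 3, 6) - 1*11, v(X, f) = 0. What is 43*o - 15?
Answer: 2823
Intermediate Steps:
o = 66 (o = -6*(0 - 1*11) = -6*(0 - 11) = -6*(-11) = 66)
43*o - 15 = 43*66 - 15 = 2838 - 15 = 2823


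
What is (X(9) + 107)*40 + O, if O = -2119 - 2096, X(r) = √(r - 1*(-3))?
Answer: 65 + 80*√3 ≈ 203.56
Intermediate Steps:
X(r) = √(3 + r) (X(r) = √(r + 3) = √(3 + r))
O = -4215
(X(9) + 107)*40 + O = (√(3 + 9) + 107)*40 - 4215 = (√12 + 107)*40 - 4215 = (2*√3 + 107)*40 - 4215 = (107 + 2*√3)*40 - 4215 = (4280 + 80*√3) - 4215 = 65 + 80*√3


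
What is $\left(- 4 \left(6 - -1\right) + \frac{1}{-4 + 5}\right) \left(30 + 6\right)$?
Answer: $-972$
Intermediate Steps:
$\left(- 4 \left(6 - -1\right) + \frac{1}{-4 + 5}\right) \left(30 + 6\right) = \left(- 4 \left(6 + 1\right) + 1^{-1}\right) 36 = \left(\left(-4\right) 7 + 1\right) 36 = \left(-28 + 1\right) 36 = \left(-27\right) 36 = -972$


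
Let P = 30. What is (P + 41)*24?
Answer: 1704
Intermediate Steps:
(P + 41)*24 = (30 + 41)*24 = 71*24 = 1704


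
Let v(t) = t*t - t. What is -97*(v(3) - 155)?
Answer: 14453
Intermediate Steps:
v(t) = t² - t
-97*(v(3) - 155) = -97*(3*(-1 + 3) - 155) = -97*(3*2 - 155) = -97*(6 - 155) = -97*(-149) = 14453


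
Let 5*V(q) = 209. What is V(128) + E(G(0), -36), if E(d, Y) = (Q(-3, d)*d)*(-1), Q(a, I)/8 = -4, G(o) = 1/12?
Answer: 667/15 ≈ 44.467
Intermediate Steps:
V(q) = 209/5 (V(q) = (1/5)*209 = 209/5)
G(o) = 1/12
Q(a, I) = -32 (Q(a, I) = 8*(-4) = -32)
E(d, Y) = 32*d (E(d, Y) = -32*d*(-1) = 32*d)
V(128) + E(G(0), -36) = 209/5 + 32*(1/12) = 209/5 + 8/3 = 667/15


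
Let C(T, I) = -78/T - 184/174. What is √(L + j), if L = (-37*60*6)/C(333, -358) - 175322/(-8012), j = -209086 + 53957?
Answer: I*√13777087414050422/308462 ≈ 380.52*I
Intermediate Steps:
C(T, I) = -92/87 - 78/T (C(T, I) = -78/T - 184*1/174 = -78/T - 92/87 = -92/87 - 78/T)
j = -155129
L = 3187594017/308462 (L = (-37*60*6)/(-92/87 - 78/333) - 175322/(-8012) = (-2220*6)/(-92/87 - 78*1/333) - 175322*(-1/8012) = -13320/(-92/87 - 26/111) + 87661/4006 = -13320/(-1386/1073) + 87661/4006 = -13320*(-1073/1386) + 87661/4006 = 794020/77 + 87661/4006 = 3187594017/308462 ≈ 10334.)
√(L + j) = √(3187594017/308462 - 155129) = √(-44663807581/308462) = I*√13777087414050422/308462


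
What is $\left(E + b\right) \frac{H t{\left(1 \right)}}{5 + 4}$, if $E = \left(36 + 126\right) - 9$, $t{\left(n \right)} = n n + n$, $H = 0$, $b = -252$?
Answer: $0$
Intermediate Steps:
$t{\left(n \right)} = n + n^{2}$ ($t{\left(n \right)} = n^{2} + n = n + n^{2}$)
$E = 153$ ($E = 162 - 9 = 153$)
$\left(E + b\right) \frac{H t{\left(1 \right)}}{5 + 4} = \left(153 - 252\right) \frac{0 \cdot 1 \left(1 + 1\right)}{5 + 4} = - 99 \frac{0 \cdot 1 \cdot 2}{9} = - 99 \cdot 0 \cdot 2 \cdot \frac{1}{9} = - 99 \cdot 0 \cdot \frac{1}{9} = \left(-99\right) 0 = 0$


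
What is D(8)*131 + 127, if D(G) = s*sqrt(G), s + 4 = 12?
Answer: 127 + 2096*sqrt(2) ≈ 3091.2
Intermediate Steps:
s = 8 (s = -4 + 12 = 8)
D(G) = 8*sqrt(G)
D(8)*131 + 127 = (8*sqrt(8))*131 + 127 = (8*(2*sqrt(2)))*131 + 127 = (16*sqrt(2))*131 + 127 = 2096*sqrt(2) + 127 = 127 + 2096*sqrt(2)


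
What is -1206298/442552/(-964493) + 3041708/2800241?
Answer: 649160434202719053/597625062606289388 ≈ 1.0862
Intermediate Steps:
-1206298/442552/(-964493) + 3041708/2800241 = -1206298*1/442552*(-1/964493) + 3041708*(1/2800241) = -603149/221276*(-1/964493) + 3041708/2800241 = 603149/213419153068 + 3041708/2800241 = 649160434202719053/597625062606289388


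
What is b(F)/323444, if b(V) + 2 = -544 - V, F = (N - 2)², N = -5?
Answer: -595/323444 ≈ -0.0018396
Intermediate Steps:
F = 49 (F = (-5 - 2)² = (-7)² = 49)
b(V) = -546 - V (b(V) = -2 + (-544 - V) = -546 - V)
b(F)/323444 = (-546 - 1*49)/323444 = (-546 - 49)*(1/323444) = -595*1/323444 = -595/323444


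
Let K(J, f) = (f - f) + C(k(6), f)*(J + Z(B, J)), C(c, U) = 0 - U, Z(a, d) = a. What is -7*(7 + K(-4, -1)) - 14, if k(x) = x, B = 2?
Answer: -49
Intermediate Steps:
C(c, U) = -U
K(J, f) = -f*(2 + J) (K(J, f) = (f - f) + (-f)*(J + 2) = 0 + (-f)*(2 + J) = 0 - f*(2 + J) = -f*(2 + J))
-7*(7 + K(-4, -1)) - 14 = -7*(7 - 1*(-1)*(2 - 4)) - 14 = -7*(7 - 1*(-1)*(-2)) - 14 = -7*(7 - 2) - 14 = -7*5 - 14 = -35 - 14 = -49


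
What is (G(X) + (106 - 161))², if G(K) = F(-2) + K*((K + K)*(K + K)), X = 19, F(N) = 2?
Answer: 749828689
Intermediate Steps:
G(K) = 2 + 4*K³ (G(K) = 2 + K*((K + K)*(K + K)) = 2 + K*((2*K)*(2*K)) = 2 + K*(4*K²) = 2 + 4*K³)
(G(X) + (106 - 161))² = ((2 + 4*19³) + (106 - 161))² = ((2 + 4*6859) - 55)² = ((2 + 27436) - 55)² = (27438 - 55)² = 27383² = 749828689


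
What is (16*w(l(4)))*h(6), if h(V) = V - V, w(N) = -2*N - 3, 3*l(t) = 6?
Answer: 0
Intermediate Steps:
l(t) = 2 (l(t) = (⅓)*6 = 2)
w(N) = -3 - 2*N
h(V) = 0
(16*w(l(4)))*h(6) = (16*(-3 - 2*2))*0 = (16*(-3 - 4))*0 = (16*(-7))*0 = -112*0 = 0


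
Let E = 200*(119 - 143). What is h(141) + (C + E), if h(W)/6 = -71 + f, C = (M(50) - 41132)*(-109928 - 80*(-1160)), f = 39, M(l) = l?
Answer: 703647504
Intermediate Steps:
E = -4800 (E = 200*(-24) = -4800)
C = 703652496 (C = (50 - 41132)*(-109928 - 80*(-1160)) = -41082*(-109928 + 92800) = -41082*(-17128) = 703652496)
h(W) = -192 (h(W) = 6*(-71 + 39) = 6*(-32) = -192)
h(141) + (C + E) = -192 + (703652496 - 4800) = -192 + 703647696 = 703647504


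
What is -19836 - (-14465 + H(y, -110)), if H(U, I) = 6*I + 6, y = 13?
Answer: -4717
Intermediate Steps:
H(U, I) = 6 + 6*I
-19836 - (-14465 + H(y, -110)) = -19836 - (-14465 + (6 + 6*(-110))) = -19836 - (-14465 + (6 - 660)) = -19836 - (-14465 - 654) = -19836 - 1*(-15119) = -19836 + 15119 = -4717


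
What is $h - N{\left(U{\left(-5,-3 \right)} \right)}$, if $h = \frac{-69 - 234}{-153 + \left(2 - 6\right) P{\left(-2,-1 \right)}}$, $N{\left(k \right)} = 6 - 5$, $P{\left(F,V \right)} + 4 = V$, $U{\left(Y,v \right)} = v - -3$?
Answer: $\frac{170}{133} \approx 1.2782$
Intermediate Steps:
$U{\left(Y,v \right)} = 3 + v$ ($U{\left(Y,v \right)} = v + 3 = 3 + v$)
$P{\left(F,V \right)} = -4 + V$
$N{\left(k \right)} = 1$ ($N{\left(k \right)} = 6 - 5 = 1$)
$h = \frac{303}{133}$ ($h = \frac{-69 - 234}{-153 + \left(2 - 6\right) \left(-4 - 1\right)} = - \frac{303}{-153 - -20} = - \frac{303}{-153 + 20} = - \frac{303}{-133} = \left(-303\right) \left(- \frac{1}{133}\right) = \frac{303}{133} \approx 2.2782$)
$h - N{\left(U{\left(-5,-3 \right)} \right)} = \frac{303}{133} - 1 = \frac{170}{133}$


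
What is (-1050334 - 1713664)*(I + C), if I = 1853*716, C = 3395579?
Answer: -13052502383346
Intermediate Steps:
I = 1326748
(-1050334 - 1713664)*(I + C) = (-1050334 - 1713664)*(1326748 + 3395579) = -2763998*4722327 = -13052502383346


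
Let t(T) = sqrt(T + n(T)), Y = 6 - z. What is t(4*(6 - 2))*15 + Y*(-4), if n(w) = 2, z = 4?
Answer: -8 + 45*sqrt(2) ≈ 55.640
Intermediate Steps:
Y = 2 (Y = 6 - 1*4 = 6 - 4 = 2)
t(T) = sqrt(2 + T) (t(T) = sqrt(T + 2) = sqrt(2 + T))
t(4*(6 - 2))*15 + Y*(-4) = sqrt(2 + 4*(6 - 2))*15 + 2*(-4) = sqrt(2 + 4*4)*15 - 8 = sqrt(2 + 16)*15 - 8 = sqrt(18)*15 - 8 = (3*sqrt(2))*15 - 8 = 45*sqrt(2) - 8 = -8 + 45*sqrt(2)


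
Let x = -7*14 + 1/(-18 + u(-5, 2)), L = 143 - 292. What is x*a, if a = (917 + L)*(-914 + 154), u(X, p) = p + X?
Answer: 400599040/7 ≈ 5.7228e+7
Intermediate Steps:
u(X, p) = X + p
L = -149
a = -583680 (a = (917 - 149)*(-914 + 154) = 768*(-760) = -583680)
x = -2059/21 (x = -7*14 + 1/(-18 + (-5 + 2)) = -98 + 1/(-18 - 3) = -98 + 1/(-21) = -98 - 1/21 = -2059/21 ≈ -98.048)
x*a = -2059/21*(-583680) = 400599040/7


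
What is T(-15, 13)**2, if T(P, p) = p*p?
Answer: 28561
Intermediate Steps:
T(P, p) = p**2
T(-15, 13)**2 = (13**2)**2 = 169**2 = 28561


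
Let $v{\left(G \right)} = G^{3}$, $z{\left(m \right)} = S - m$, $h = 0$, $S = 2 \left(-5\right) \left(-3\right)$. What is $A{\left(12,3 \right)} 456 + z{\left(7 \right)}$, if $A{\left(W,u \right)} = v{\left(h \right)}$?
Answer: $23$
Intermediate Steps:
$S = 30$ ($S = \left(-10\right) \left(-3\right) = 30$)
$z{\left(m \right)} = 30 - m$
$A{\left(W,u \right)} = 0$ ($A{\left(W,u \right)} = 0^{3} = 0$)
$A{\left(12,3 \right)} 456 + z{\left(7 \right)} = 0 \cdot 456 + \left(30 - 7\right) = 0 + \left(30 - 7\right) = 0 + 23 = 23$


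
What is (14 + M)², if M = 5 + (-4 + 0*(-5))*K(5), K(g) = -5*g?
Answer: 14161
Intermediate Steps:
M = 105 (M = 5 + (-4 + 0*(-5))*(-5*5) = 5 + (-4 + 0)*(-25) = 5 - 4*(-25) = 5 + 100 = 105)
(14 + M)² = (14 + 105)² = 119² = 14161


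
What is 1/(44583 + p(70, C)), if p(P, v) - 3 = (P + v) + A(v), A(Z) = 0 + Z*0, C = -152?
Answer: 1/44504 ≈ 2.2470e-5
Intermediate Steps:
A(Z) = 0 (A(Z) = 0 + 0 = 0)
p(P, v) = 3 + P + v (p(P, v) = 3 + ((P + v) + 0) = 3 + (P + v) = 3 + P + v)
1/(44583 + p(70, C)) = 1/(44583 + (3 + 70 - 152)) = 1/(44583 - 79) = 1/44504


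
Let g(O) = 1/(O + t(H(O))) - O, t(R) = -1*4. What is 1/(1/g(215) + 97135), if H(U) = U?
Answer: 45364/4406431929 ≈ 1.0295e-5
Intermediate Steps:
t(R) = -4
g(O) = 1/(-4 + O) - O (g(O) = 1/(O - 4) - O = 1/(-4 + O) - O)
1/(1/g(215) + 97135) = 1/(1/((1 - 1*215² + 4*215)/(-4 + 215)) + 97135) = 1/(1/((1 - 1*46225 + 860)/211) + 97135) = 1/(1/((1 - 46225 + 860)/211) + 97135) = 1/(1/((1/211)*(-45364)) + 97135) = 1/(1/(-45364/211) + 97135) = 1/(-211/45364 + 97135) = 1/(4406431929/45364) = 45364/4406431929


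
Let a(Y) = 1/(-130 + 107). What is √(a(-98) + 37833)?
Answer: √20013634/23 ≈ 194.51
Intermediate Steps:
a(Y) = -1/23 (a(Y) = 1/(-23) = -1/23)
√(a(-98) + 37833) = √(-1/23 + 37833) = √(870158/23) = √20013634/23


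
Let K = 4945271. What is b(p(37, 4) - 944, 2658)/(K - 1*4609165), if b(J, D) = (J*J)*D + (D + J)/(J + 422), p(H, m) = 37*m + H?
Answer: 516022249527/113267722 ≈ 4555.8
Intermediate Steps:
p(H, m) = H + 37*m
b(J, D) = D*J² + (D + J)/(422 + J) (b(J, D) = J²*D + (D + J)/(422 + J) = D*J² + (D + J)/(422 + J))
b(p(37, 4) - 944, 2658)/(K - 1*4609165) = ((2658 + ((37 + 37*4) - 944) + 2658*((37 + 37*4) - 944)³ + 422*2658*((37 + 37*4) - 944)²)/(422 + ((37 + 37*4) - 944)))/(4945271 - 1*4609165) = ((2658 + ((37 + 148) - 944) + 2658*((37 + 148) - 944)³ + 422*2658*((37 + 148) - 944)²)/(422 + ((37 + 148) - 944)))/(4945271 - 4609165) = ((2658 + (185 - 944) + 2658*(185 - 944)³ + 422*2658*(185 - 944)²)/(422 + (185 - 944)))/336106 = ((2658 - 759 + 2658*(-759)³ + 422*2658*(-759)²)/(422 - 759))*(1/336106) = ((2658 - 759 + 2658*(-437245479) + 422*2658*576081)/(-337))*(1/336106) = -(2658 - 759 - 1162198483182 + 646176231756)/337*(1/336106) = -1/337*(-516022249527)*(1/336106) = (516022249527/337)*(1/336106) = 516022249527/113267722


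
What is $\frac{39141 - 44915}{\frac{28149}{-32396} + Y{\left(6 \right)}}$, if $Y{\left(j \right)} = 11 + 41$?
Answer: $- \frac{187054504}{1656443} \approx -112.93$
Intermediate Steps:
$Y{\left(j \right)} = 52$
$\frac{39141 - 44915}{\frac{28149}{-32396} + Y{\left(6 \right)}} = \frac{39141 - 44915}{\frac{28149}{-32396} + 52} = - \frac{5774}{28149 \left(- \frac{1}{32396}\right) + 52} = - \frac{5774}{- \frac{28149}{32396} + 52} = - \frac{5774}{\frac{1656443}{32396}} = \left(-5774\right) \frac{32396}{1656443} = - \frac{187054504}{1656443}$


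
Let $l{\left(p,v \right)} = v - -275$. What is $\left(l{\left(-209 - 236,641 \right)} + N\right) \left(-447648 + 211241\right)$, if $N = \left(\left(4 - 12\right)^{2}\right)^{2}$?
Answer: $-1184871884$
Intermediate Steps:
$N = 4096$ ($N = \left(\left(-8\right)^{2}\right)^{2} = 64^{2} = 4096$)
$l{\left(p,v \right)} = 275 + v$ ($l{\left(p,v \right)} = v + 275 = 275 + v$)
$\left(l{\left(-209 - 236,641 \right)} + N\right) \left(-447648 + 211241\right) = \left(\left(275 + 641\right) + 4096\right) \left(-447648 + 211241\right) = \left(916 + 4096\right) \left(-236407\right) = 5012 \left(-236407\right) = -1184871884$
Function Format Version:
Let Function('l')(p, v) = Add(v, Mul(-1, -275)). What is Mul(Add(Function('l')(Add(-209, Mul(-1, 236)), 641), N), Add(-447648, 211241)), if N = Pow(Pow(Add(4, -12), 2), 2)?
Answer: -1184871884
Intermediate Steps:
N = 4096 (N = Pow(Pow(-8, 2), 2) = Pow(64, 2) = 4096)
Function('l')(p, v) = Add(275, v) (Function('l')(p, v) = Add(v, 275) = Add(275, v))
Mul(Add(Function('l')(Add(-209, Mul(-1, 236)), 641), N), Add(-447648, 211241)) = Mul(Add(Add(275, 641), 4096), Add(-447648, 211241)) = Mul(Add(916, 4096), -236407) = Mul(5012, -236407) = -1184871884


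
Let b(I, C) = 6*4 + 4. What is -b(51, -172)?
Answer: -28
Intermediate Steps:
b(I, C) = 28 (b(I, C) = 24 + 4 = 28)
-b(51, -172) = -1*28 = -28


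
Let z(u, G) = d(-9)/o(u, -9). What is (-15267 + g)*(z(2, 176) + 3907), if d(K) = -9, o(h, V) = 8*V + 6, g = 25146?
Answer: 849169203/22 ≈ 3.8599e+7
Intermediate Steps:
o(h, V) = 6 + 8*V
z(u, G) = 3/22 (z(u, G) = -9/(6 + 8*(-9)) = -9/(6 - 72) = -9/(-66) = -9*(-1/66) = 3/22)
(-15267 + g)*(z(2, 176) + 3907) = (-15267 + 25146)*(3/22 + 3907) = 9879*(85957/22) = 849169203/22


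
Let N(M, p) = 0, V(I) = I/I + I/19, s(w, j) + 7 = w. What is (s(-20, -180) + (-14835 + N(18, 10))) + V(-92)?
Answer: -282451/19 ≈ -14866.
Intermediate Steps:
s(w, j) = -7 + w
V(I) = 1 + I/19 (V(I) = 1 + I*(1/19) = 1 + I/19)
(s(-20, -180) + (-14835 + N(18, 10))) + V(-92) = ((-7 - 20) + (-14835 + 0)) + (1 + (1/19)*(-92)) = (-27 - 14835) + (1 - 92/19) = -14862 - 73/19 = -282451/19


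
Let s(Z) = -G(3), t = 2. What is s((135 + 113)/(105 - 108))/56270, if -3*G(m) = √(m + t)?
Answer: √5/168810 ≈ 1.3246e-5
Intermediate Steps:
G(m) = -√(2 + m)/3 (G(m) = -√(m + 2)/3 = -√(2 + m)/3)
s(Z) = √5/3 (s(Z) = -(-1)*√(2 + 3)/3 = -(-1)*√5/3 = √5/3)
s((135 + 113)/(105 - 108))/56270 = (√5/3)/56270 = (√5/3)*(1/56270) = √5/168810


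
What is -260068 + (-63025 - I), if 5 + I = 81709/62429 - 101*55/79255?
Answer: -29065168980972/89960189 ≈ -3.2309e+5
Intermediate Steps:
I = -338363605/89960189 (I = -5 + (81709/62429 - 101*55/79255) = -5 + (81709*(1/62429) - 5555*1/79255) = -5 + (81709/62429 - 101/1441) = -5 + 111437340/89960189 = -338363605/89960189 ≈ -3.7613)
-260068 + (-63025 - I) = -260068 + (-63025 - 1*(-338363605/89960189)) = -260068 + (-63025 + 338363605/89960189) = -260068 - 5669402548120/89960189 = -29065168980972/89960189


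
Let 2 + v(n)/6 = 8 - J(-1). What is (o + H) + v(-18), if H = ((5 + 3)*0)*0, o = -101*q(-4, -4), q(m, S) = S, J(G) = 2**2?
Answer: 416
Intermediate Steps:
J(G) = 4
v(n) = 12 (v(n) = -12 + 6*(8 - 1*4) = -12 + 6*(8 - 4) = -12 + 6*4 = -12 + 24 = 12)
o = 404 (o = -101*(-4) = 404)
H = 0 (H = (8*0)*0 = 0*0 = 0)
(o + H) + v(-18) = (404 + 0) + 12 = 404 + 12 = 416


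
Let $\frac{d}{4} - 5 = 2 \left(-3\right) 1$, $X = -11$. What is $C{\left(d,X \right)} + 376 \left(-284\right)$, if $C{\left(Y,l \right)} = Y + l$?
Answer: $-106799$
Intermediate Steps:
$d = -4$ ($d = 20 + 4 \cdot 2 \left(-3\right) 1 = 20 + 4 \left(\left(-6\right) 1\right) = 20 + 4 \left(-6\right) = 20 - 24 = -4$)
$C{\left(d,X \right)} + 376 \left(-284\right) = \left(-4 - 11\right) + 376 \left(-284\right) = -15 - 106784 = -106799$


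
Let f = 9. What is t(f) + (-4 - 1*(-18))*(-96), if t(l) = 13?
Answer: -1331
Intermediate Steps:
t(f) + (-4 - 1*(-18))*(-96) = 13 + (-4 - 1*(-18))*(-96) = 13 + (-4 + 18)*(-96) = 13 + 14*(-96) = 13 - 1344 = -1331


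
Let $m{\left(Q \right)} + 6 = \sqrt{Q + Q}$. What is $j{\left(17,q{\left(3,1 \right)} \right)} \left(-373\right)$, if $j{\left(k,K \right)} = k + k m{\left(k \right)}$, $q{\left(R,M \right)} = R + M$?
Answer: $31705 - 6341 \sqrt{34} \approx -5269.1$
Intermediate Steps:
$q{\left(R,M \right)} = M + R$
$m{\left(Q \right)} = -6 + \sqrt{2} \sqrt{Q}$ ($m{\left(Q \right)} = -6 + \sqrt{Q + Q} = -6 + \sqrt{2 Q} = -6 + \sqrt{2} \sqrt{Q}$)
$j{\left(k,K \right)} = k + k \left(-6 + \sqrt{2} \sqrt{k}\right)$
$j{\left(17,q{\left(3,1 \right)} \right)} \left(-373\right) = 17 \left(-5 + \sqrt{2} \sqrt{17}\right) \left(-373\right) = 17 \left(-5 + \sqrt{34}\right) \left(-373\right) = \left(-85 + 17 \sqrt{34}\right) \left(-373\right) = 31705 - 6341 \sqrt{34}$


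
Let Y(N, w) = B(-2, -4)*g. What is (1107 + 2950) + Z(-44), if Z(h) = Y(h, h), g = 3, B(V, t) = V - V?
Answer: 4057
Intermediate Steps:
B(V, t) = 0
Y(N, w) = 0 (Y(N, w) = 0*3 = 0)
Z(h) = 0
(1107 + 2950) + Z(-44) = (1107 + 2950) + 0 = 4057 + 0 = 4057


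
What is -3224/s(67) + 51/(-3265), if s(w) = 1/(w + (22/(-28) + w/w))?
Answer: -4952652737/22855 ≈ -2.1670e+5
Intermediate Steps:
s(w) = 1/(3/14 + w) (s(w) = 1/(w + (22*(-1/28) + 1)) = 1/(w + (-11/14 + 1)) = 1/(w + 3/14) = 1/(3/14 + w))
-3224/s(67) + 51/(-3265) = -3224/(14/(3 + 14*67)) + 51/(-3265) = -3224/(14/(3 + 938)) + 51*(-1/3265) = -3224/(14/941) - 51/3265 = -3224/(14*(1/941)) - 51/3265 = -3224/14/941 - 51/3265 = -3224*941/14 - 51/3265 = -1516892/7 - 51/3265 = -4952652737/22855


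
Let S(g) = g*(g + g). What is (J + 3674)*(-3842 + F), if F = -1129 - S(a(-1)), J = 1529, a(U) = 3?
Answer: -25957767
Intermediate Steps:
S(g) = 2*g² (S(g) = g*(2*g) = 2*g²)
F = -1147 (F = -1129 - 2*3² = -1129 - 2*9 = -1129 - 1*18 = -1129 - 18 = -1147)
(J + 3674)*(-3842 + F) = (1529 + 3674)*(-3842 - 1147) = 5203*(-4989) = -25957767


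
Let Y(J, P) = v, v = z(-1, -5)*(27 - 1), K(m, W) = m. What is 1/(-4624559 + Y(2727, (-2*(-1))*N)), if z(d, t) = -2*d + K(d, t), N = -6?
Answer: -1/4624533 ≈ -2.1624e-7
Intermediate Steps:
z(d, t) = -d (z(d, t) = -2*d + d = -d)
v = 26 (v = (-1*(-1))*(27 - 1) = 1*26 = 26)
Y(J, P) = 26
1/(-4624559 + Y(2727, (-2*(-1))*N)) = 1/(-4624559 + 26) = 1/(-4624533) = -1/4624533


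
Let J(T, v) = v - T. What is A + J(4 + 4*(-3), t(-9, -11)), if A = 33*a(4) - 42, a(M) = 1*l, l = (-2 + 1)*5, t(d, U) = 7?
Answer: -192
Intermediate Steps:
l = -5 (l = -1*5 = -5)
a(M) = -5 (a(M) = 1*(-5) = -5)
A = -207 (A = 33*(-5) - 42 = -165 - 42 = -207)
A + J(4 + 4*(-3), t(-9, -11)) = -207 + (7 - (4 + 4*(-3))) = -207 + (7 - (4 - 12)) = -207 + (7 - 1*(-8)) = -207 + (7 + 8) = -207 + 15 = -192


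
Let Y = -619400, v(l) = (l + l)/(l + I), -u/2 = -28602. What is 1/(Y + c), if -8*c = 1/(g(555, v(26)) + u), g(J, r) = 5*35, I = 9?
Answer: -459032/284324420801 ≈ -1.6145e-6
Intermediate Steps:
u = 57204 (u = -2*(-28602) = 57204)
v(l) = 2*l/(9 + l) (v(l) = (l + l)/(l + 9) = (2*l)/(9 + l) = 2*l/(9 + l))
g(J, r) = 175
c = -1/459032 (c = -1/(8*(175 + 57204)) = -⅛/57379 = -⅛*1/57379 = -1/459032 ≈ -2.1785e-6)
1/(Y + c) = 1/(-619400 - 1/459032) = 1/(-284324420801/459032) = -459032/284324420801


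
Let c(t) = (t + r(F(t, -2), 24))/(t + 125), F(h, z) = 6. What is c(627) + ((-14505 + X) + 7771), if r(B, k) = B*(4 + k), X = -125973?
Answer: -99794869/752 ≈ -1.3271e+5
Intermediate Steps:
c(t) = (168 + t)/(125 + t) (c(t) = (t + 6*(4 + 24))/(t + 125) = (t + 6*28)/(125 + t) = (t + 168)/(125 + t) = (168 + t)/(125 + t))
c(627) + ((-14505 + X) + 7771) = (168 + 627)/(125 + 627) + ((-14505 - 125973) + 7771) = 795/752 + (-140478 + 7771) = (1/752)*795 - 132707 = 795/752 - 132707 = -99794869/752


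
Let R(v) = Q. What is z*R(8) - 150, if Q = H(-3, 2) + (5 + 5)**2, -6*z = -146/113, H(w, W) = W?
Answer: -14468/113 ≈ -128.04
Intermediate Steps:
z = 73/339 (z = -(-73)/(3*113) = -1/6*(-146/113) = 73/339 ≈ 0.21534)
Q = 102 (Q = 2 + (5 + 5)**2 = 2 + 10**2 = 2 + 100 = 102)
R(v) = 102
z*R(8) - 150 = (73/339)*102 - 150 = 2482/113 - 150 = -14468/113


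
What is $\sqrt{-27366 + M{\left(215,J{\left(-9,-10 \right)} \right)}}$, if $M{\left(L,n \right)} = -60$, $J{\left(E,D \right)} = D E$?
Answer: $i \sqrt{27426} \approx 165.61 i$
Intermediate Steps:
$\sqrt{-27366 + M{\left(215,J{\left(-9,-10 \right)} \right)}} = \sqrt{-27366 - 60} = \sqrt{-27426} = i \sqrt{27426}$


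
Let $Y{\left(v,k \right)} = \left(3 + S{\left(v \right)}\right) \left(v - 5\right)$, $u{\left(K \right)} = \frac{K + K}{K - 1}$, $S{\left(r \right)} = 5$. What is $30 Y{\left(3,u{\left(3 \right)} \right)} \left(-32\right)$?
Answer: $15360$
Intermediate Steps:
$u{\left(K \right)} = \frac{2 K}{-1 + K}$
$Y{\left(v,k \right)} = -40 + 8 v$ ($Y{\left(v,k \right)} = \left(3 + 5\right) \left(v - 5\right) = 8 \left(-5 + v\right) = -40 + 8 v$)
$30 Y{\left(3,u{\left(3 \right)} \right)} \left(-32\right) = 30 \left(-40 + 8 \cdot 3\right) \left(-32\right) = 30 \left(-40 + 24\right) \left(-32\right) = 30 \left(-16\right) \left(-32\right) = \left(-480\right) \left(-32\right) = 15360$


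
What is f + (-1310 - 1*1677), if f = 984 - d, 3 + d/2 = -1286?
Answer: 575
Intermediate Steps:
d = -2578 (d = -6 + 2*(-1286) = -6 - 2572 = -2578)
f = 3562 (f = 984 - 1*(-2578) = 984 + 2578 = 3562)
f + (-1310 - 1*1677) = 3562 + (-1310 - 1*1677) = 3562 + (-1310 - 1677) = 3562 - 2987 = 575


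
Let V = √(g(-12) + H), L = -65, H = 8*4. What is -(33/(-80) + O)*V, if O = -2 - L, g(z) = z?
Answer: -5007*√5/40 ≈ -279.90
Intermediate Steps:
H = 32
O = 63 (O = -2 - 1*(-65) = -2 + 65 = 63)
V = 2*√5 (V = √(-12 + 32) = √20 = 2*√5 ≈ 4.4721)
-(33/(-80) + O)*V = -(33/(-80) + 63)*2*√5 = -(33*(-1/80) + 63)*2*√5 = -(-33/80 + 63)*2*√5 = -5007*2*√5/80 = -5007*√5/40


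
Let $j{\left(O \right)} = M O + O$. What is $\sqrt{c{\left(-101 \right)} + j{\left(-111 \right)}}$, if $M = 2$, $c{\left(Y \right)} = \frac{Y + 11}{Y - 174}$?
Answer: $\frac{3 i \sqrt{111815}}{55} \approx 18.239 i$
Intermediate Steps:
$c{\left(Y \right)} = \frac{11 + Y}{-174 + Y}$
$j{\left(O \right)} = 3 O$ ($j{\left(O \right)} = 2 O + O = 3 O$)
$\sqrt{c{\left(-101 \right)} + j{\left(-111 \right)}} = \sqrt{\frac{11 - 101}{-174 - 101} + 3 \left(-111\right)} = \sqrt{\frac{1}{-275} \left(-90\right) - 333} = \sqrt{\left(- \frac{1}{275}\right) \left(-90\right) - 333} = \sqrt{\frac{18}{55} - 333} = \sqrt{- \frac{18297}{55}} = \frac{3 i \sqrt{111815}}{55}$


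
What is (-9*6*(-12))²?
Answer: 419904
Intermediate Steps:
(-9*6*(-12))² = (-54*(-12))² = 648² = 419904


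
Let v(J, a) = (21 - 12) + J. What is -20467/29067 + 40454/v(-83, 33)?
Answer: -588695488/1075479 ≈ -547.38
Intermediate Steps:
v(J, a) = 9 + J
-20467/29067 + 40454/v(-83, 33) = -20467/29067 + 40454/(9 - 83) = -20467*1/29067 + 40454/(-74) = -20467/29067 + 40454*(-1/74) = -20467/29067 - 20227/37 = -588695488/1075479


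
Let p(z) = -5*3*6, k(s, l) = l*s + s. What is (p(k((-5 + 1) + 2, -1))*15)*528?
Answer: -712800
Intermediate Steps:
k(s, l) = s + l*s
p(z) = -90 (p(z) = -15*6 = -90)
(p(k((-5 + 1) + 2, -1))*15)*528 = -90*15*528 = -1350*528 = -712800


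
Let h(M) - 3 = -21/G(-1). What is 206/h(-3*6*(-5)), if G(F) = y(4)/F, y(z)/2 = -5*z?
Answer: 8240/99 ≈ 83.232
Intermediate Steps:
y(z) = -10*z (y(z) = 2*(-5*z) = -10*z)
G(F) = -40/F (G(F) = (-10*4)/F = -40/F)
h(M) = 99/40 (h(M) = 3 - 21/((-40/(-1))) = 3 - 21/((-40*(-1))) = 3 - 21/40 = 99/40)
206/h(-3*6*(-5)) = 206/(99/40) = 206*(40/99) = 8240/99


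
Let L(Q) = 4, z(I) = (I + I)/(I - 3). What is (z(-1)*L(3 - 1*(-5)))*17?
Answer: 34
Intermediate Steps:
z(I) = 2*I/(-3 + I) (z(I) = (2*I)/(-3 + I) = 2*I/(-3 + I))
(z(-1)*L(3 - 1*(-5)))*17 = ((2*(-1)/(-3 - 1))*4)*17 = ((2*(-1)/(-4))*4)*17 = ((2*(-1)*(-¼))*4)*17 = ((½)*4)*17 = 2*17 = 34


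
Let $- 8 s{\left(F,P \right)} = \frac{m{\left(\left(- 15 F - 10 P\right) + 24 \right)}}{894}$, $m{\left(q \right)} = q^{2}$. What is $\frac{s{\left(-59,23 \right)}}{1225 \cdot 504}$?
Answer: $- \frac{9409}{90115200} \approx -0.00010441$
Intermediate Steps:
$s{\left(F,P \right)} = - \frac{\left(24 - 15 F - 10 P\right)^{2}}{7152}$ ($s{\left(F,P \right)} = - \frac{\left(\left(- 15 F - 10 P\right) + 24\right)^{2} \cdot \frac{1}{894}}{8} = - \frac{\left(24 - 15 F - 10 P\right)^{2} \cdot \frac{1}{894}}{8} = - \frac{\frac{1}{894} \left(24 - 15 F - 10 P\right)^{2}}{8} = - \frac{\left(24 - 15 F - 10 P\right)^{2}}{7152}$)
$\frac{s{\left(-59,23 \right)}}{1225 \cdot 504} = \frac{\left(- \frac{1}{7152}\right) \left(-24 + 10 \cdot 23 + 15 \left(-59\right)\right)^{2}}{1225 \cdot 504} = \frac{\left(- \frac{1}{7152}\right) \left(-24 + 230 - 885\right)^{2}}{617400} = - \frac{\left(-679\right)^{2}}{7152} \cdot \frac{1}{617400} = \left(- \frac{1}{7152}\right) 461041 \cdot \frac{1}{617400} = \left(- \frac{461041}{7152}\right) \frac{1}{617400} = - \frac{9409}{90115200}$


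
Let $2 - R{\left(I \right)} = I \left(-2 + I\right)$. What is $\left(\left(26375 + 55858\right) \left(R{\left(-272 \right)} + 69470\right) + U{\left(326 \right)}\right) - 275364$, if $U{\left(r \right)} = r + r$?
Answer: $-416044760$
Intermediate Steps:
$U{\left(r \right)} = 2 r$
$R{\left(I \right)} = 2 - I \left(-2 + I\right)$
$\left(\left(26375 + 55858\right) \left(R{\left(-272 \right)} + 69470\right) + U{\left(326 \right)}\right) - 275364 = \left(\left(26375 + 55858\right) \left(\left(2 - \left(-272\right)^{2} + 2 \left(-272\right)\right) + 69470\right) + 2 \cdot 326\right) - 275364 = \left(82233 \left(\left(2 - 73984 - 544\right) + 69470\right) + 652\right) - 275364 = \left(82233 \left(-74526 + 69470\right) + 652\right) - 275364 = \left(82233 \left(-5056\right) + 652\right) - 275364 = \left(-415770048 + 652\right) - 275364 = -415769396 - 275364 = -416044760$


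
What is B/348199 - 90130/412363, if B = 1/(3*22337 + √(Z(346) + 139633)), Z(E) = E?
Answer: -20131563723688385221/92105980399635388522 - √139979/1563529857910258 ≈ -0.21857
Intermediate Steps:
B = 1/(67011 + √139979) (B = 1/(3*22337 + √(346 + 139633)) = 1/(67011 + √139979) ≈ 1.4840e-5)
B/348199 - 90130/412363 = (9573/641476306 - √139979/4490334142)/348199 - 90130/412363 = (9573/641476306 - √139979/4490334142)*(1/348199) - 90130*1/412363 = (9573/223361408272894 - √139979/1563529857910258) - 90130/412363 = -20131563723688385221/92105980399635388522 - √139979/1563529857910258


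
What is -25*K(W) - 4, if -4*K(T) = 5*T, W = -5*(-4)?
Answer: 621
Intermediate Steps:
W = 20
K(T) = -5*T/4
-25*K(W) - 4 = -(-125)*20/4 - 4 = -25*(-25) - 4 = 625 - 4 = 621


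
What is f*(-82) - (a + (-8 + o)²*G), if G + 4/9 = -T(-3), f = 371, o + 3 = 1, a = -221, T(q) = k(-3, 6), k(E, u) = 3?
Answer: -268709/9 ≈ -29857.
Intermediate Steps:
T(q) = 3
o = -2 (o = -3 + 1 = -2)
G = -31/9 (G = -4/9 - 1*3 = -4/9 - 3 = -31/9 ≈ -3.4444)
f*(-82) - (a + (-8 + o)²*G) = 371*(-82) - (-221 + (-8 - 2)²*(-31/9)) = -30422 - (-221 + (-10)²*(-31/9)) = -30422 - (-221 + 100*(-31/9)) = -30422 - (-221 - 3100/9) = -30422 - 1*(-5089/9) = -30422 + 5089/9 = -268709/9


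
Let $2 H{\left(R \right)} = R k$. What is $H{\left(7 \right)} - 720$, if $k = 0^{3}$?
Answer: $-720$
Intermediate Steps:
$k = 0$
$H{\left(R \right)} = 0$ ($H{\left(R \right)} = \frac{R 0}{2} = \frac{1}{2} \cdot 0 = 0$)
$H{\left(7 \right)} - 720 = 0 - 720 = -720$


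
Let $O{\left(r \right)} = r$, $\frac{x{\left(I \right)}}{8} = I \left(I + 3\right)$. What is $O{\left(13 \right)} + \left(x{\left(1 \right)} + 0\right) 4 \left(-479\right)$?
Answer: $-61299$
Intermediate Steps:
$x{\left(I \right)} = 8 I \left(3 + I\right)$ ($x{\left(I \right)} = 8 I \left(I + 3\right) = 8 I \left(3 + I\right)$)
$O{\left(13 \right)} + \left(x{\left(1 \right)} + 0\right) 4 \left(-479\right) = 13 + \left(8 \cdot 1 \left(3 + 1\right) + 0\right) 4 \left(-479\right) = 13 + \left(8 \cdot 1 \cdot 4 + 0\right) 4 \left(-479\right) = 13 + \left(32 + 0\right) 4 \left(-479\right) = 13 + 32 \cdot 4 \left(-479\right) = 13 + 128 \left(-479\right) = 13 - 61312 = -61299$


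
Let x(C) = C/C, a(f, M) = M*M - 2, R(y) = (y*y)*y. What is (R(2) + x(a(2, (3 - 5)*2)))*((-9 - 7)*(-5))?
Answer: 720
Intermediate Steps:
R(y) = y**3 (R(y) = y**2*y = y**3)
a(f, M) = -2 + M**2 (a(f, M) = M**2 - 2 = -2 + M**2)
x(C) = 1
(R(2) + x(a(2, (3 - 5)*2)))*((-9 - 7)*(-5)) = (2**3 + 1)*((-9 - 7)*(-5)) = (8 + 1)*(-16*(-5)) = 9*80 = 720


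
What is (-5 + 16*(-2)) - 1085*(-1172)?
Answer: 1271583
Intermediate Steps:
(-5 + 16*(-2)) - 1085*(-1172) = (-5 - 32) + 1271620 = -37 + 1271620 = 1271583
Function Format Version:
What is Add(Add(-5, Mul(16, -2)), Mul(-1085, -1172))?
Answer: 1271583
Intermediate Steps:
Add(Add(-5, Mul(16, -2)), Mul(-1085, -1172)) = Add(Add(-5, -32), 1271620) = Add(-37, 1271620) = 1271583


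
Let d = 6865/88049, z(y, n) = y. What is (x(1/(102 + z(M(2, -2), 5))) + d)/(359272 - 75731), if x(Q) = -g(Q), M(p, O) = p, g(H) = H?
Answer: 48147/199724012072 ≈ 2.4107e-7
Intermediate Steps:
x(Q) = -Q
d = 6865/88049 (d = 6865*(1/88049) = 6865/88049 ≈ 0.077968)
(x(1/(102 + z(M(2, -2), 5))) + d)/(359272 - 75731) = (-1/(102 + 2) + 6865/88049)/(359272 - 75731) = (-1/104 + 6865/88049)/283541 = (-1*1/104 + 6865/88049)*(1/283541) = (-1/104 + 6865/88049)*(1/283541) = (48147/704392)*(1/283541) = 48147/199724012072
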